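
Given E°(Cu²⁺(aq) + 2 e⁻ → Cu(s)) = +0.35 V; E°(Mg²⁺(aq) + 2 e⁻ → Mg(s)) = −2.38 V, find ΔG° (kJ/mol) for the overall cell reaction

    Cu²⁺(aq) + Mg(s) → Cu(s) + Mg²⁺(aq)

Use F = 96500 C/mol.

−527 kJ/mol

In the reaction as written Cu²⁺(aq) is reduced, so the Cu²⁺/Cu couple is the cathode and Mg²⁺/Mg is the anode.
E°cell = +0.35 − (−2.38) = +2.73 V; balancing electrons gives n = 2.
ΔG° = −nFE°cell = −(2)(96500)(+2.73) J/mol = −527 kJ/mol.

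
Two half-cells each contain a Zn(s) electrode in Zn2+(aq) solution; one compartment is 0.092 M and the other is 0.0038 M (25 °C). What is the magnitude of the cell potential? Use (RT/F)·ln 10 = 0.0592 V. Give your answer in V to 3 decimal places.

0.041 V

For a concentration cell E°cell = 0, since both electrodes use the same couple.
The compartment with the higher Zn2+(aq) concentration (0.092 M) acts as the cathode; ions are reduced there and produced at the dilute (0.0038 M) anode.
With n = 2, Ecell = −(0.0592/2)·log([dilute]/[conc]) = −(0.0592/2)·log(0.0038/0.092) = +0.041 V.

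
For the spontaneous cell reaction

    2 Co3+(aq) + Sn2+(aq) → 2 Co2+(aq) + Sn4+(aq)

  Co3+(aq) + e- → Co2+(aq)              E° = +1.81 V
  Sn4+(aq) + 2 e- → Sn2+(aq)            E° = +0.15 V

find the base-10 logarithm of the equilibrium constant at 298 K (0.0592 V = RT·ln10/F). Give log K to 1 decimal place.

The Co³⁺/Co²⁺ couple is reduced (cathode); E°cell = +1.81 − (+0.15) = +1.66 V with n = 2.
At equilibrium E = 0, so log K = nE°cell / 0.0592 = (2)(+1.66) / 0.0592 = 56.1.

log K = 56.1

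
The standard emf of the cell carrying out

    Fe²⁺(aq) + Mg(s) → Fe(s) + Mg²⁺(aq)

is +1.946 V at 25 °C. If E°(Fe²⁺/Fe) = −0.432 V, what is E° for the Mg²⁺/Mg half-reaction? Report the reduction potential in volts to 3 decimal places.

−2.378 V

In the reaction as written the Fe²⁺/Fe couple is reduced (cathode) and Mg²⁺/Mg is oxidized (anode), so E°cell = E°(Fe²⁺/Fe) − E°(Mg²⁺/Mg).
E°(Mg²⁺/Mg) = E°(cathode) − E°cell = −0.432 − (+1.946) = −2.378 V.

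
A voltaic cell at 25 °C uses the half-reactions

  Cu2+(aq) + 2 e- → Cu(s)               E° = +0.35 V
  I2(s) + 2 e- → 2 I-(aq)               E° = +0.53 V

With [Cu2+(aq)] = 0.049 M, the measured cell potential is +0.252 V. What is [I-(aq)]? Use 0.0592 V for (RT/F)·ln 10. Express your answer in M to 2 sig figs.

0.27 M

The I₂/I⁻ couple has the larger reduction potential, so it is the cathode: E°cell = +0.53 − (+0.35) = +0.18 V and n = 2.
From the Nernst equation, log Q = n(E° − E)/0.0592 = 2·(+0.18 − (+0.252))/0.0592 = −2.432.
For I2(s) + Cu(s) → 2 I-(aq) + Cu2+(aq), the reaction quotient is Q = [I-(aq)]^2·[Cu2+(aq)].
Isolating [I-(aq)] in Q = 10^{−2.432} yields log [I-(aq)] = −0.561, i.e. 0.27 M.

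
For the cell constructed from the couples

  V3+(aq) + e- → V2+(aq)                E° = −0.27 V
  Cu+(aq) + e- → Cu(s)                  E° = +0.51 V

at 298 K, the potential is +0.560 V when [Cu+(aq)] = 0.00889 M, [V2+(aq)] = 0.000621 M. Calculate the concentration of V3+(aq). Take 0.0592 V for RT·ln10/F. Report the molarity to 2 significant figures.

0.029 M

The Cu⁺/Cu couple has the larger reduction potential, so it is the cathode: E°cell = +0.51 − (−0.27) = +0.78 V and n = 1.
Rearranging E = E° − (0.0592/n)·log Q gives log Q = 1(+0.78 − (+0.560))/0.0592 = 3.716.
The balanced reaction is Cu+(aq) + V2+(aq) → Cu(s) + V3+(aq), so Q = [V3+(aq)] / ([Cu+(aq)]·[V2+(aq)]).
Isolating [V3+(aq)] in Q = 10^{3.716} yields log [V3+(aq)] = −1.542, i.e. 0.029 M.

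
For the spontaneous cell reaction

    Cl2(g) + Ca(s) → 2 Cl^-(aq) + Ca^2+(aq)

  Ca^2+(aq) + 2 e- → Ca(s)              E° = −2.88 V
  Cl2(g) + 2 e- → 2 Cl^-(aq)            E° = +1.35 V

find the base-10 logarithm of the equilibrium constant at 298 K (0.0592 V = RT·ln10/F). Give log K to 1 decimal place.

The Cl₂/Cl⁻ couple is reduced (cathode); E°cell = +1.35 − (−2.88) = +4.23 V with n = 2.
At equilibrium E = 0, so log K = nE°cell / 0.0592 = (2)(+4.23) / 0.0592 = 142.9.

log K = 142.9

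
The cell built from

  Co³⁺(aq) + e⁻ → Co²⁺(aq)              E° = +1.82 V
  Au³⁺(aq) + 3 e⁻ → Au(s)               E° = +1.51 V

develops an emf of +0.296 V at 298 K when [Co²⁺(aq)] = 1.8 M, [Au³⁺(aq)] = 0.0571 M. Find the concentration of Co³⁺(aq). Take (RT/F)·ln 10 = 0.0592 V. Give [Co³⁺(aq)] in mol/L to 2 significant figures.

0.40 M

The Co³⁺/Co²⁺ couple has the larger reduction potential, so it is the cathode: E°cell = +1.82 − (+1.51) = +0.31 V and n = 3.
From the Nernst equation, log Q = n(E° − E)/0.0592 = 3·(+0.31 − (+0.296))/0.0592 = 0.709.
Balancing electrons gives 3 Co³⁺(aq) + Au(s) → 3 Co²⁺(aq) + Au³⁺(aq); thus Q = ([Co²⁺(aq)]^3·[Au³⁺(aq)]) / [Co³⁺(aq)]^3.
Isolating [Co³⁺(aq)] in Q = 10^{0.709} yields log [Co³⁺(aq)] = −0.396, i.e. 0.40 M.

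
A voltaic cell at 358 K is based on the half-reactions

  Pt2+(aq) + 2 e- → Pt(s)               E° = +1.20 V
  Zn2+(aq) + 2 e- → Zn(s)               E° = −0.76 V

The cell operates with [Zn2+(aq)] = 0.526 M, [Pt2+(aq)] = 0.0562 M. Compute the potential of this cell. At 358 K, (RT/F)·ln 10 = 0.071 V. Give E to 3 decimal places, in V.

+1.926 V

The Pt²⁺/Pt couple has the more positive E°, so it is the cathode; Zn²⁺/Zn is the anode.
E°cell = E°cat − E°an = +1.20 − (−0.76) = +1.96 V; n = 2.
The balanced reaction is Pt2+(aq) + Zn(s) → Pt(s) + Zn2+(aq), so Q = [Zn2+(aq)] / [Pt2+(aq)] = 9.36 and log Q = 0.971.
Applying E = E° − (RT ln10/nF)·log Q gives +1.96 − (0.071/2)(0.971) = +1.926 V.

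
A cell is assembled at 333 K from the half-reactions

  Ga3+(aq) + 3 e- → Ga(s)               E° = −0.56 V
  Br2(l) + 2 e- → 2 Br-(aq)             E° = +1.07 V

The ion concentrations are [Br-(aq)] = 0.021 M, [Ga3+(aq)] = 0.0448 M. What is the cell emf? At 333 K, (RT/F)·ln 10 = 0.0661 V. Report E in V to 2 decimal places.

+1.77 V

The Br₂/Br⁻ couple has the more positive E°, so it is the cathode; Ga³⁺/Ga is the anode.
The standard potential is +1.07 − (−0.56) = +1.63 V and the balanced reaction transfers n = 6 electrons.
Balancing gives 3 Br2(l) + 2 Ga(s) → 6 Br-(aq) + 2 Ga3+(aq); hence Q = [Br-(aq)]^6·[Ga3+(aq)]^2 = 1.72×10^−13 (log Q = −12.764).
E = E° − (0.0661/n)·log Q = +1.63 − (0.0661/6)(−12.764) = +1.77 V.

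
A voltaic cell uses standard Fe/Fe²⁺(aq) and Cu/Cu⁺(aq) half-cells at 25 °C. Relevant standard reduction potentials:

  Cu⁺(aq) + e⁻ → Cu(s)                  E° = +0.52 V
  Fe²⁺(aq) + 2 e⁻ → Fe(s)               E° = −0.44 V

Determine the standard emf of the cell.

+0.96 V

Of the two couples in this cell, the one with the more positive reduction potential is reduced at the cathode: here that is Cu⁺/Cu (+0.52 V); Fe²⁺/Fe (−0.44 V) is the anode.
E°cell = E°(cathode) − E°(anode) = +0.52 − (−0.44) = +0.96 V.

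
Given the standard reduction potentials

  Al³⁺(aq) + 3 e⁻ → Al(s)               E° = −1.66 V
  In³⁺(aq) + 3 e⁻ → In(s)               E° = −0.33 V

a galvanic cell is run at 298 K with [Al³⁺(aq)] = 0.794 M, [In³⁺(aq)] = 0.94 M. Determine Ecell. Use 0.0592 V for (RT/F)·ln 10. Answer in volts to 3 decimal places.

+1.331 V

Since E°(In³⁺/In) > E°(Al³⁺/Al), In³⁺/In serves as the cathode.
The standard potential is −0.33 − (−1.66) = +1.33 V and the balanced reaction transfers n = 3 electrons.
Balancing gives In³⁺(aq) + Al(s) → In(s) + Al³⁺(aq); hence Q = [Al³⁺(aq)] / [In³⁺(aq)] = 0.845 (log Q = −0.073).
Applying E = E° − (RT ln10/nF)·log Q gives +1.33 − (0.0592/3)(−0.073) = +1.331 V.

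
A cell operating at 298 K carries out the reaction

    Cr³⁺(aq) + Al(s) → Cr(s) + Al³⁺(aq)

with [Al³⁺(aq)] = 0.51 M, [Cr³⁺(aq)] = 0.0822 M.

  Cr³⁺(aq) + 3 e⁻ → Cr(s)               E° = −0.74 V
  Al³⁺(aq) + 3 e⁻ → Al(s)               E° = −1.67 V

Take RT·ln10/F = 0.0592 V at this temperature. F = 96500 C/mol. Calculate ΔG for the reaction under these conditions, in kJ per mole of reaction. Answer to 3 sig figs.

−265 kJ/mol

The standard cell potential is −0.74 − (−1.67) = +0.93 V, with n = 3 electrons in the balanced equation.
Q = [Al³⁺(aq)] / [Cr³⁺(aq)] = 6.2, so log Q = 0.793 and E = +0.93 − (0.0592/3)(0.793) = +0.9144 V.
ΔG = −nFE = −(3)(96500)(+0.9144) J/mol = −265 kJ/mol.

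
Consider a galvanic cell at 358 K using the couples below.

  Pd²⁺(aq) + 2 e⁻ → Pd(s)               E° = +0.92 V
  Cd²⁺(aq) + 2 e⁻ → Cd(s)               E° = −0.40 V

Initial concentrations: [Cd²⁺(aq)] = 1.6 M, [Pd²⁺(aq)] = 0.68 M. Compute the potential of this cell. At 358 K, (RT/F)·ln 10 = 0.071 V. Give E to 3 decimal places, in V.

Since E°(Pd²⁺/Pd) > E°(Cd²⁺/Cd), Pd²⁺/Pd serves as the cathode.
E°cell = +0.92 − (−0.40) = +1.32 V, with n = 2 electrons transferred.
Balancing gives Pd²⁺(aq) + Cd(s) → Pd(s) + Cd²⁺(aq); hence Q = [Cd²⁺(aq)] / [Pd²⁺(aq)] = 2.35 (log Q = 0.372).
E = E° − (0.071/n)·log Q = +1.32 − (0.071/2)(0.372) = +1.307 V.

+1.307 V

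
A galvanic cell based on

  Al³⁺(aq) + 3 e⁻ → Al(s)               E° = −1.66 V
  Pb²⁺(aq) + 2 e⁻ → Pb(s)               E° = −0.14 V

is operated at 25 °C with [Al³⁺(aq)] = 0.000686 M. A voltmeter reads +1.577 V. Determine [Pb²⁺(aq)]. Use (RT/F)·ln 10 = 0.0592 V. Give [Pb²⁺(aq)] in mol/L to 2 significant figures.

0.66 M

Pb²⁺/Pb is the cathode (higher E°); E°cell = −0.14 − (−1.66) = +1.52 V with n = 6.
Rearranging E = E° − (0.0592/n)·log Q gives log Q = 6(+1.52 − (+1.577))/0.0592 = −5.777.
The balanced reaction is 3 Pb²⁺(aq) + 2 Al(s) → 3 Pb(s) + 2 Al³⁺(aq), so Q = [Al³⁺(aq)]^2 / [Pb²⁺(aq)]^3.
Solving for the unknown gives log [Pb²⁺(aq)] = −0.183, so [Pb²⁺(aq)] ≈ 0.66 M.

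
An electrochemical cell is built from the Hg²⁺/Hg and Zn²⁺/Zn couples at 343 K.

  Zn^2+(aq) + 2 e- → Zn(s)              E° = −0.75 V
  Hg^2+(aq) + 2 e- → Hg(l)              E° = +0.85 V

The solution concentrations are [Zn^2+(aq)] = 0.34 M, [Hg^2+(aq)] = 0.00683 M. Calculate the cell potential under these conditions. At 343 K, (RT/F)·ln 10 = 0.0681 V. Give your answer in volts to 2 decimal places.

The Hg²⁺/Hg couple has the more positive E°, so it is the cathode; Zn²⁺/Zn is the anode.
E°cell = +0.85 − (−0.75) = +1.60 V, with n = 2 electrons transferred.
Balancing gives Hg^2+(aq) + Zn(s) → Hg(l) + Zn^2+(aq); hence Q = [Zn^2+(aq)] / [Hg^2+(aq)] = 49.8 (log Q = 1.697).
By the Nernst equation, E = +1.60 − (0.0681/2)·(1.697) = +1.54 V.

+1.54 V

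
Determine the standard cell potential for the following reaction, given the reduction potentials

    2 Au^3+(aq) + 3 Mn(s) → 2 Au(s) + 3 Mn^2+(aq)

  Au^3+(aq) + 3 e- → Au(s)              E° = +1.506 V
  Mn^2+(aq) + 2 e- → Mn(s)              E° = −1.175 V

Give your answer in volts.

In the reaction as written, Au^3+(aq) is reduced (cathode) and Mn^2+(aq) is produced by oxidation at the anode.
E°cell = E°(cathode) − E°(anode) = +1.506 − (−1.175) = +2.681 V.
The positive value indicates the reaction is spontaneous as written.

+2.681 V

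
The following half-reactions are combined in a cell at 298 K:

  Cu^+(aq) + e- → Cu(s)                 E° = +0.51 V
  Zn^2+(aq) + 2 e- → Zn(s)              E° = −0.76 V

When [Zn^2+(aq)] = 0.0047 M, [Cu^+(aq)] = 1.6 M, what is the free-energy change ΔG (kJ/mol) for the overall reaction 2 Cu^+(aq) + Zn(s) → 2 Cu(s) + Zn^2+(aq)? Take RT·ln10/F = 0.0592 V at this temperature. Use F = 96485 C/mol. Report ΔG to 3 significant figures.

With Cu⁺/Cu reduced at the cathode, E°cell = +0.51 − (−0.76) = +1.27 V and n = 2.
The reaction quotient is [Zn^2+(aq)] / [Cu^+(aq)]^2 = 0.00184; by Nernst, E = +1.27 − (0.0592/2)(−2.736) = +1.3510 V.
Finally ΔG = −nFE = −(2)(96485 C/mol)(+1.3510 V) = −261 kJ/mol.

−261 kJ/mol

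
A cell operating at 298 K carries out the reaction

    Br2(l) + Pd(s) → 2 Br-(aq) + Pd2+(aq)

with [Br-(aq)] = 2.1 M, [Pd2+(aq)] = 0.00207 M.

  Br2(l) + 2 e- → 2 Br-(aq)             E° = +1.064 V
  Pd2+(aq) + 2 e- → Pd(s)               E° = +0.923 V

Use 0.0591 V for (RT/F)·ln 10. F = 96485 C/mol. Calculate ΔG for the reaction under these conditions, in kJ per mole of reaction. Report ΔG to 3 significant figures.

With Br₂/Br⁻ reduced at the cathode, E°cell = +1.064 − (+0.923) = +0.141 V and n = 2.
Q = [Br-(aq)]^2·[Pd2+(aq)] = 0.00913, so log Q = −2.040 and E = +0.141 − (0.0591/2)(−2.040) = +0.2013 V.
Finally ΔG = −nFE = −(2)(96485 C/mol)(+0.2013 V) = −38.8 kJ/mol.

−38.8 kJ/mol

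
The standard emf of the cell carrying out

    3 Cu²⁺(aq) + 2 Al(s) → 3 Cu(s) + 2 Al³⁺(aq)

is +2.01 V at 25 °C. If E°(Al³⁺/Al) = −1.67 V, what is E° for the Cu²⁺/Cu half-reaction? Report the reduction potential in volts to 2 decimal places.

+0.34 V

In the reaction as written the Cu²⁺/Cu couple is reduced (cathode) and Al³⁺/Al is oxidized (anode), so E°cell = E°(Cu²⁺/Cu) − E°(Al³⁺/Al).
E°(Cu²⁺/Cu) = E°cell + E°(anode) = +2.01 + (−1.67) = +0.34 V.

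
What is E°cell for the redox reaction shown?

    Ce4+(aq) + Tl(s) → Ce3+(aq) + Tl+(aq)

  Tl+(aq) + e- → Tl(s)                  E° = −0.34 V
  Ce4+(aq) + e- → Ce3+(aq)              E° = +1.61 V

In the reaction as written, Ce4+(aq) is reduced (cathode) and Tl+(aq) is produced by oxidation at the anode.
E°cell = E°(cathode) − E°(anode) = +1.61 − (−0.34) = +1.95 V.

+1.95 V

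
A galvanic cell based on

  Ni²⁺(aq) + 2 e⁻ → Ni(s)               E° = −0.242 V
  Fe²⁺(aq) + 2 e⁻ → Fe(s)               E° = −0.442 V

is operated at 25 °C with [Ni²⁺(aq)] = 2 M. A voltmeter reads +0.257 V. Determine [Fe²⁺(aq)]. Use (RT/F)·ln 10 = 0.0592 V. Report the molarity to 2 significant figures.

0.024 M

With Ni²⁺/Ni at the cathode and Fe²⁺/Fe at the anode, E°cell = −0.242 − (−0.442) = +0.200 V (n = 2).
From the Nernst equation, log Q = n(E° − E)/0.0592 = 2·(+0.200 − (+0.257))/0.0592 = −1.926.
The balanced reaction is Ni²⁺(aq) + Fe(s) → Ni(s) + Fe²⁺(aq), so Q = [Fe²⁺(aq)] / [Ni²⁺(aq)].
Substituting the known concentrations and solving, log [Fe²⁺(aq)] = −1.625 and [Fe²⁺(aq)] = 0.024 M.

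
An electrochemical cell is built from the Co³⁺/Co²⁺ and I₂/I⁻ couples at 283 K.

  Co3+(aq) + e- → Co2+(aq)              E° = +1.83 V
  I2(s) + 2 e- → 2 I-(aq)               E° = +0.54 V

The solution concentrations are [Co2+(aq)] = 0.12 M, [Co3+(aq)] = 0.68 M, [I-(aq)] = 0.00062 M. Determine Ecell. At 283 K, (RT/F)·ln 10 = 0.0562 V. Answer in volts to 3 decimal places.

Since E°(Co³⁺/Co²⁺) > E°(I₂/I⁻), Co³⁺/Co²⁺ serves as the cathode.
The standard potential is +1.83 − (+0.54) = +1.29 V and the balanced reaction transfers n = 2 electrons.
For the overall reaction 2 Co3+(aq) + 2 I-(aq) → 2 Co2+(aq) + I2(s), Q = [Co2+(aq)]^2 / ([Co3+(aq)]^2·[I-(aq)]^2) = 8.1×10^4, giving log Q = 4.909.
By the Nernst equation, E = +1.29 − (0.0562/2)·(4.909) = +1.152 V.

+1.152 V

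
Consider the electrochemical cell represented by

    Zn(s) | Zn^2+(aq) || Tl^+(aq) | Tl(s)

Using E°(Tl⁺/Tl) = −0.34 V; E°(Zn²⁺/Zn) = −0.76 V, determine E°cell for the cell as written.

By convention the left-hand electrode in cell notation is the anode (oxidation) and the right-hand electrode is the cathode (reduction).
E°cell = E°(right) − E°(left) = −0.34 − (−0.76) = +0.42 V.

+0.42 V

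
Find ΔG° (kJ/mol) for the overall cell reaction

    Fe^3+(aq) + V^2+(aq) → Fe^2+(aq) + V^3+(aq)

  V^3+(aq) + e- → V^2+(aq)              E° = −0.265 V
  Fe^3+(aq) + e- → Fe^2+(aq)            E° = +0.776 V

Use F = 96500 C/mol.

In the reaction as written Fe^3+(aq) is reduced, so the Fe³⁺/Fe²⁺ couple is the cathode and V³⁺/V²⁺ is the anode.
E°cell = +0.776 − (−0.265) = +1.041 V; balancing electrons gives n = 1.
ΔG° = −nFE°cell = −(1)(96500)(+1.041) J/mol = −100 kJ/mol.

−100 kJ/mol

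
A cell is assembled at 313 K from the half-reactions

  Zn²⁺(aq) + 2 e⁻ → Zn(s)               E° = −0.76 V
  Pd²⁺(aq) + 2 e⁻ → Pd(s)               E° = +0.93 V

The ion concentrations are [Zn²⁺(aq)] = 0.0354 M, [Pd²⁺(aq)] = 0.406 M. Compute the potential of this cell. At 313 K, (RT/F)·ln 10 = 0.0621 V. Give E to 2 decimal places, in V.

Pd²⁺/Pd is reduced (cathode, E° = +0.93 V) and Zn²⁺/Zn is oxidized (anode).
E°cell = E°cat − E°an = +0.93 − (−0.76) = +1.69 V; n = 2.
Balancing gives Pd²⁺(aq) + Zn(s) → Pd(s) + Zn²⁺(aq); hence Q = [Zn²⁺(aq)] / [Pd²⁺(aq)] = 0.0872 (log Q = −1.060).
E = E° − (0.0621/n)·log Q = +1.69 − (0.0621/2)(−1.060) = +1.72 V.

+1.72 V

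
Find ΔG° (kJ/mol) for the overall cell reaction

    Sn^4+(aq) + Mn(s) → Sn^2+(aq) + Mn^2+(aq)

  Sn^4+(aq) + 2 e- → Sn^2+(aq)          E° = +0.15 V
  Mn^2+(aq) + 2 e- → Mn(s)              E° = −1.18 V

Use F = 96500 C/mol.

In the reaction as written Sn^4+(aq) is reduced, so the Sn⁴⁺/Sn²⁺ couple is the cathode and Mn²⁺/Mn is the anode.
E°cell = +0.15 − (−1.18) = +1.33 V; balancing electrons gives n = 2.
ΔG° = −nFE°cell = −(2)(96500)(+1.33) J/mol = −257 kJ/mol.

−257 kJ/mol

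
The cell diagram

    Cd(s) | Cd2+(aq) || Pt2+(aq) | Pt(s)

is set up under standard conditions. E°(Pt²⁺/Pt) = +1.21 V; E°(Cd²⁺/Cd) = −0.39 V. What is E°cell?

By convention the left-hand electrode in cell notation is the anode (oxidation) and the right-hand electrode is the cathode (reduction).
E°cell = E°(right) − E°(left) = +1.21 − (−0.39) = +1.60 V.

+1.60 V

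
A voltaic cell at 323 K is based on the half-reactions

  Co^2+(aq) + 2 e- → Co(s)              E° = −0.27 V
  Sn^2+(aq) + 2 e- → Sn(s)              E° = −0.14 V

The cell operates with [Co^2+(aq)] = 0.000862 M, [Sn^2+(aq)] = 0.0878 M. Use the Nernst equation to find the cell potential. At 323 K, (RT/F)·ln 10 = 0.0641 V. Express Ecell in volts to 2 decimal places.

Since E°(Sn²⁺/Sn) > E°(Co²⁺/Co), Sn²⁺/Sn serves as the cathode.
E°cell = −0.14 − (−0.27) = +0.13 V, with n = 2 electrons transferred.
Balancing gives Sn^2+(aq) + Co(s) → Sn(s) + Co^2+(aq); hence Q = [Co^2+(aq)] / [Sn^2+(aq)] = 0.00982 (log Q = −2.008).
By the Nernst equation, E = +0.13 − (0.0641/2)·(−2.008) = +0.19 V.

+0.19 V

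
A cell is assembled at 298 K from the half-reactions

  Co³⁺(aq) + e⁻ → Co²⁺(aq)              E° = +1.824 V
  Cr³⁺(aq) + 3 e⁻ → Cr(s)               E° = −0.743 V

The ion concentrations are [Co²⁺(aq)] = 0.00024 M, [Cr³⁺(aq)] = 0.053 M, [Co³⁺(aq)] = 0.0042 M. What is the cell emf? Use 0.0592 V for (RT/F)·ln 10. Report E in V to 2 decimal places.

Co³⁺/Co²⁺ is reduced (cathode, E° = +1.824 V) and Cr³⁺/Cr is oxidized (anode).
The standard potential is +1.824 − (−0.743) = +2.567 V and the balanced reaction transfers n = 3 electrons.
Balancing gives 3 Co³⁺(aq) + Cr(s) → 3 Co²⁺(aq) + Cr³⁺(aq); hence Q = ([Co²⁺(aq)]^3·[Cr³⁺(aq)]) / [Co³⁺(aq)]^3 = 9.89×10^−6 (log Q = −5.005).
E = E° − (0.0592/n)·log Q = +2.567 − (0.0592/3)(−5.005) = +2.67 V.

+2.67 V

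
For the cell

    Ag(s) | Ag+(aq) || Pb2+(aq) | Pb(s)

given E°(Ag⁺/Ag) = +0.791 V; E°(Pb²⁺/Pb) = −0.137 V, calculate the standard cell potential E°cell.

By convention the left-hand electrode in cell notation is the anode (oxidation) and the right-hand electrode is the cathode (reduction).
E°cell = E°(right) − E°(left) = −0.137 − (+0.791) = −0.928 V.
The negative sign shows that, as written, the cell would require an external voltage to drive the reaction.

−0.928 V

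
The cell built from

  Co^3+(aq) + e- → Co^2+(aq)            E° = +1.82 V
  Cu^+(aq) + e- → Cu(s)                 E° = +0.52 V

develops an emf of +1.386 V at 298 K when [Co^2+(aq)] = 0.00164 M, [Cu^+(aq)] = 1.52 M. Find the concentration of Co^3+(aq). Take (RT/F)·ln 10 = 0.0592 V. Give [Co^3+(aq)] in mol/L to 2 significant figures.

0.071 M

Co³⁺/Co²⁺ is the cathode (higher E°); E°cell = +1.82 − (+0.52) = +1.30 V with n = 1.
Since E = E° − (0.0592/n)·log Q, log Q = n(E° − E)/0.0592 = −1.453.
For Co^3+(aq) + Cu(s) → Co^2+(aq) + Cu^+(aq), the reaction quotient is Q = ([Co^2+(aq)]·[Cu^+(aq)]) / [Co^3+(aq)].
Isolating [Co^3+(aq)] in Q = 10^{−1.453} yields log [Co^3+(aq)] = −1.150, i.e. 0.071 M.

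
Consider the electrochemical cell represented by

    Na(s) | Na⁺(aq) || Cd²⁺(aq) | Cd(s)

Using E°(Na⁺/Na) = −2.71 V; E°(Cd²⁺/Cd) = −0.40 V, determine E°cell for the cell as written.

By convention the left-hand electrode in cell notation is the anode (oxidation) and the right-hand electrode is the cathode (reduction).
E°cell = E°(right) − E°(left) = −0.40 − (−2.71) = +2.31 V.

+2.31 V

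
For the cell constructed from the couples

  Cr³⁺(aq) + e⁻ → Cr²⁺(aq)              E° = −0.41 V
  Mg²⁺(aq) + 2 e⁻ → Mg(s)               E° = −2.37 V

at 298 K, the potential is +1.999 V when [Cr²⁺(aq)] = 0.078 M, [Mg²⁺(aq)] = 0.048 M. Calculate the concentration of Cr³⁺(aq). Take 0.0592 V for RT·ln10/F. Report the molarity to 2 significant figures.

Cr³⁺/Cr²⁺ is the cathode (higher E°); E°cell = −0.41 − (−2.37) = +1.96 V with n = 2.
From the Nernst equation, log Q = n(E° − E)/0.0592 = 2·(+1.96 − (+1.999))/0.0592 = −1.318.
Balancing electrons gives 2 Cr³⁺(aq) + Mg(s) → 2 Cr²⁺(aq) + Mg²⁺(aq); thus Q = ([Cr²⁺(aq)]^2·[Mg²⁺(aq)]) / [Cr³⁺(aq)]^2.
Substituting the known concentrations and solving, log [Cr³⁺(aq)] = −1.108 and [Cr³⁺(aq)] = 0.078 M.

0.078 M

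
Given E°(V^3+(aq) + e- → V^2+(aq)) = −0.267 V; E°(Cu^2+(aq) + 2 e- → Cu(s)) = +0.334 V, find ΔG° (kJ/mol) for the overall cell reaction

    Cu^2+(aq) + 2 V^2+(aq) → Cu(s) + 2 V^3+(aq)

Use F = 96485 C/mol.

In the reaction as written Cu^2+(aq) is reduced, so the Cu²⁺/Cu couple is the cathode and V³⁺/V²⁺ is the anode.
E°cell = +0.334 − (−0.267) = +0.601 V; balancing electrons gives n = 2.
ΔG° = −nFE°cell = −(2)(96485)(+0.601) J/mol = −116 kJ/mol.

−116 kJ/mol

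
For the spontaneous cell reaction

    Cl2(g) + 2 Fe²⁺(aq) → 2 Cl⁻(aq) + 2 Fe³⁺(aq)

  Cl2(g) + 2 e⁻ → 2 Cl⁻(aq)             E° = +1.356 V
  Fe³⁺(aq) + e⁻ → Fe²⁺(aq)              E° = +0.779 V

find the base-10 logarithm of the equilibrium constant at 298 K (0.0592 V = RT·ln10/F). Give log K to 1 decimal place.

log K = 19.5

The Cl₂/Cl⁻ couple is reduced (cathode); E°cell = +1.356 − (+0.779) = +0.577 V with n = 2.
At equilibrium E = 0, so log K = nE°cell / 0.0592 = (2)(+0.577) / 0.0592 = 19.5.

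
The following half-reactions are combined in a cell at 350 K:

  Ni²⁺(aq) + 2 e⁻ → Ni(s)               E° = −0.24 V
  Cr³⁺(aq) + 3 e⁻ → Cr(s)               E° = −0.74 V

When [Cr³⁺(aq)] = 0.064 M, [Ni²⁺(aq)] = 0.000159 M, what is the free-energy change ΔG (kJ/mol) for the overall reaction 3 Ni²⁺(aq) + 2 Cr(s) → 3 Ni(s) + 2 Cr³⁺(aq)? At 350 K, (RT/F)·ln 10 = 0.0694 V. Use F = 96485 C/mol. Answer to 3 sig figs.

The standard cell potential is −0.24 − (−0.74) = +0.50 V, with n = 6 electrons in the balanced equation.
Q = [Cr³⁺(aq)]^2 / [Ni²⁺(aq)]^3 = 1.02×10^9, so log Q = 9.008 and E = +0.50 − (0.0694/6)(9.008) = +0.3958 V.
Finally ΔG = −nFE = −(6)(96485 C/mol)(+0.3958 V) = −229 kJ/mol.

−229 kJ/mol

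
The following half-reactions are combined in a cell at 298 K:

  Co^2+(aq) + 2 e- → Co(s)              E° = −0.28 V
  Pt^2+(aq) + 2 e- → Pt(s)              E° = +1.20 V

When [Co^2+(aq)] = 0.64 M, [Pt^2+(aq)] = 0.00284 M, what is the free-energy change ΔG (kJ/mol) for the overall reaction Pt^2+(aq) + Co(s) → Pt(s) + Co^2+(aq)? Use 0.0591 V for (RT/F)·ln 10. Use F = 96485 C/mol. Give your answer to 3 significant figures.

−272 kJ/mol

E°cell = +1.20 − (−0.28) = +1.48 V; the balanced reaction transfers n = 2 electrons.
The reaction quotient is [Co^2+(aq)] / [Pt^2+(aq)] = 225; by Nernst, E = +1.48 − (0.0591/2)(2.353) = +1.4105 V.
Finally ΔG = −nFE = −(2)(96485 C/mol)(+1.4105 V) = −272 kJ/mol.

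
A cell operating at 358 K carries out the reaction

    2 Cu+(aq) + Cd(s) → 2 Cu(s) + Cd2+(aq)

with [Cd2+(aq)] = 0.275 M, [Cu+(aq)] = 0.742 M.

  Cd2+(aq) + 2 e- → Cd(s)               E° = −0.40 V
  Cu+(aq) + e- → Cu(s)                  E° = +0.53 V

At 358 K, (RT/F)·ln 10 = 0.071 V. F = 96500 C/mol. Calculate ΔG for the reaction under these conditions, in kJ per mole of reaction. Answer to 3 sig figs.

−182 kJ/mol

With Cu⁺/Cu reduced at the cathode, E°cell = +0.53 − (−0.40) = +0.93 V and n = 2.
Q = [Cd2+(aq)] / [Cu+(aq)]^2 = 0.499, so log Q = −0.301 and E = +0.93 − (0.071/2)(−0.301) = +0.9407 V.
Then ΔG = −nFE = −2 × 96500 × +0.9407 J/mol = −182 kJ/mol.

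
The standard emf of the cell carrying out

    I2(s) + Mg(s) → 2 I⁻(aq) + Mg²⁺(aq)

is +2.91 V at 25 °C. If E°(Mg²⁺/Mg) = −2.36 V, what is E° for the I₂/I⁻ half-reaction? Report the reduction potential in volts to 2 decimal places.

In the reaction as written the I₂/I⁻ couple is reduced (cathode) and Mg²⁺/Mg is oxidized (anode), so E°cell = E°(I₂/I⁻) − E°(Mg²⁺/Mg).
E°(I₂/I⁻) = E°cell + E°(anode) = +2.91 + (−2.36) = +0.55 V.

+0.55 V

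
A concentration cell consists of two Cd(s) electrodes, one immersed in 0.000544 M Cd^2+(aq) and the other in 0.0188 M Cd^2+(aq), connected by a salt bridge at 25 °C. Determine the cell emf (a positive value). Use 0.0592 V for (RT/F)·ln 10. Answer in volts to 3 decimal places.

0.046 V

For a concentration cell E°cell = 0, since both electrodes use the same couple.
The compartment with the higher Cd^2+(aq) concentration (0.0188 M) acts as the cathode; ions are reduced there and produced at the dilute (0.000544 M) anode.
With n = 2, Ecell = −(0.0592/2)·log([dilute]/[conc]) = −(0.0592/2)·log(0.000544/0.0188) = +0.046 V.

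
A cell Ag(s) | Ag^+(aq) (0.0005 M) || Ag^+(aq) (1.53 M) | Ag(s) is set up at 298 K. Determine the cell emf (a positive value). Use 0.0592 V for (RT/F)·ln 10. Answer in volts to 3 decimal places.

0.206 V

For a concentration cell E°cell = 0, since both electrodes use the same couple.
The compartment with the higher Ag^+(aq) concentration (1.53 M) acts as the cathode; ions are reduced there and produced at the dilute (0.0005 M) anode.
With n = 1, Ecell = −(0.0592/1)·log([dilute]/[conc]) = −(0.0592/1)·log(0.0005/1.53) = +0.206 V.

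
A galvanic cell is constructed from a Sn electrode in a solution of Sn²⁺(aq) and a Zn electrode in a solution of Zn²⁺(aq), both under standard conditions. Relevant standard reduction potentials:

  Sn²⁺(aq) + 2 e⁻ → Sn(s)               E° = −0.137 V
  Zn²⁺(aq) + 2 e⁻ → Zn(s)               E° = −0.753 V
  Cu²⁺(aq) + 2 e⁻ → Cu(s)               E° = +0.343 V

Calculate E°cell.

+0.616 V

Of the two couples in this cell, the one with the more positive reduction potential is reduced at the cathode: here that is Sn²⁺/Sn (−0.137 V); Zn²⁺/Zn (−0.753 V) is the anode.
E°cell = E°(cathode) − E°(anode) = −0.137 − (−0.753) = +0.616 V.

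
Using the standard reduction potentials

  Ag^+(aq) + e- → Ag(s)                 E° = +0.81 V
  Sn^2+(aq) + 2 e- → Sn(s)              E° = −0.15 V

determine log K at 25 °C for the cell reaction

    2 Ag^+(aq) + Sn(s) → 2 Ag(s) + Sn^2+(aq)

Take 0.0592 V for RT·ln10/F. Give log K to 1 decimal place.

The Ag⁺/Ag couple is reduced (cathode); E°cell = +0.81 − (−0.15) = +0.96 V with n = 2.
At equilibrium E = 0, so log K = nE°cell / 0.0592 = (2)(+0.96) / 0.0592 = 32.4.

log K = 32.4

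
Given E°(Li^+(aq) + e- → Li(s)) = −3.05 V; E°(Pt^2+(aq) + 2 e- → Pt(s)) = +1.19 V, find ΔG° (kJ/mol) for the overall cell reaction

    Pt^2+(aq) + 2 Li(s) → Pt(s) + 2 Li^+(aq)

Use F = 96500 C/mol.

In the reaction as written Pt^2+(aq) is reduced, so the Pt²⁺/Pt couple is the cathode and Li⁺/Li is the anode.
E°cell = +1.19 − (−3.05) = +4.24 V; balancing electrons gives n = 2.
ΔG° = −nFE°cell = −(2)(96500)(+4.24) J/mol = −818 kJ/mol.

−818 kJ/mol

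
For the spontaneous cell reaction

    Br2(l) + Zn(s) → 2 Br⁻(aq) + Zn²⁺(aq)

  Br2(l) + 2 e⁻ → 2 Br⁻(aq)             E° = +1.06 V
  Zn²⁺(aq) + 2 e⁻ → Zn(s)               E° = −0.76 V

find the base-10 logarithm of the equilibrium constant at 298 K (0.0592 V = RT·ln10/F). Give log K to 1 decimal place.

log K = 61.5

The Br₂/Br⁻ couple is reduced (cathode); E°cell = +1.06 − (−0.76) = +1.82 V with n = 2.
At equilibrium E = 0, so log K = nE°cell / 0.0592 = (2)(+1.82) / 0.0592 = 61.5.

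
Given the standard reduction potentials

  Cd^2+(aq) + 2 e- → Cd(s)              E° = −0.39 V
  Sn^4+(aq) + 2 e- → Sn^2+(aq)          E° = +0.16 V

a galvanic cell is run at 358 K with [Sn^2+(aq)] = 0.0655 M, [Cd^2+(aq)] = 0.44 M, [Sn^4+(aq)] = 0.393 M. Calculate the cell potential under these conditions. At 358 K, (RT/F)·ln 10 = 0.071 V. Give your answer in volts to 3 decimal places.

+0.590 V

Since E°(Sn⁴⁺/Sn²⁺) > E°(Cd²⁺/Cd), Sn⁴⁺/Sn²⁺ serves as the cathode.
E°cell = +0.16 − (−0.39) = +0.55 V, with n = 2 electrons transferred.
For the overall reaction Sn^4+(aq) + Cd(s) → Sn^2+(aq) + Cd^2+(aq), Q = ([Sn^2+(aq)]·[Cd^2+(aq)]) / [Sn^4+(aq)] = 0.0733, giving log Q = −1.135.
Applying E = E° − (RT ln10/nF)·log Q gives +0.55 − (0.071/2)(−1.135) = +0.590 V.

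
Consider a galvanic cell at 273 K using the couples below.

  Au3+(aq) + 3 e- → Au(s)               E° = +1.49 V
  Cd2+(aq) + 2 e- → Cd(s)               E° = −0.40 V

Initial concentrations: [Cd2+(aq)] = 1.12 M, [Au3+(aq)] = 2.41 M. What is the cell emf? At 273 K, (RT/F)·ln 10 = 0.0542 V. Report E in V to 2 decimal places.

Since E°(Au³⁺/Au) > E°(Cd²⁺/Cd), Au³⁺/Au serves as the cathode.
The standard potential is +1.49 − (−0.40) = +1.89 V and the balanced reaction transfers n = 6 electrons.
For the overall reaction 2 Au3+(aq) + 3 Cd(s) → 2 Au(s) + 3 Cd2+(aq), Q = [Cd2+(aq)]^3 / [Au3+(aq)]^2 = 0.242, giving log Q = −0.616.
E = E° − (0.0542/n)·log Q = +1.89 − (0.0542/6)(−0.616) = +1.90 V.

+1.90 V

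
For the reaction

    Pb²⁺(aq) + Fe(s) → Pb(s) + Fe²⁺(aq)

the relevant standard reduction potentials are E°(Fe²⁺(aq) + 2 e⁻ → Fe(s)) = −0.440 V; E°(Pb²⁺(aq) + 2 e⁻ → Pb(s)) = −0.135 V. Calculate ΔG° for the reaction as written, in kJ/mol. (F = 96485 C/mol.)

In the reaction as written Pb²⁺(aq) is reduced, so the Pb²⁺/Pb couple is the cathode and Fe²⁺/Fe is the anode.
E°cell = −0.135 − (−0.440) = +0.305 V; balancing electrons gives n = 2.
ΔG° = −nFE°cell = −(2)(96485)(+0.305) J/mol = −58.9 kJ/mol.

−58.9 kJ/mol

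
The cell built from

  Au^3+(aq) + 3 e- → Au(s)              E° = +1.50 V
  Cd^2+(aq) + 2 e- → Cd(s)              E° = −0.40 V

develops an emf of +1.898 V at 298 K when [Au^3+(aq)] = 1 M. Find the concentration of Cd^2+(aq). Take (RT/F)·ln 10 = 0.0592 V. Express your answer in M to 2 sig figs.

1.2 M

The Au³⁺/Au couple has the larger reduction potential, so it is the cathode: E°cell = +1.50 − (−0.40) = +1.90 V and n = 6.
From the Nernst equation, log Q = n(E° − E)/0.0592 = 6·(+1.90 − (+1.898))/0.0592 = 0.203.
Balancing electrons gives 2 Au^3+(aq) + 3 Cd(s) → 2 Au(s) + 3 Cd^2+(aq); thus Q = [Cd^2+(aq)]^3 / [Au^3+(aq)]^2.
Solving for the unknown gives log [Cd^2+(aq)] = 0.068, so [Cd^2+(aq)] ≈ 1.2 M.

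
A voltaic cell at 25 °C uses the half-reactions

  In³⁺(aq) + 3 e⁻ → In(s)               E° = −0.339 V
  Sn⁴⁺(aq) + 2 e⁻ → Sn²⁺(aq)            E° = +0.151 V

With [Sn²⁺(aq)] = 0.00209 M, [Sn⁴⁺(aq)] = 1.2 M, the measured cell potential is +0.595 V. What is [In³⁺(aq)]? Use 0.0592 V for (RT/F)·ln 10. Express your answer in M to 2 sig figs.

With Sn⁴⁺/Sn²⁺ at the cathode and In³⁺/In at the anode, E°cell = +0.151 − (−0.339) = +0.490 V (n = 6).
Since E = E° − (0.0592/n)·log Q, log Q = n(E° − E)/0.0592 = −10.642.
For 3 Sn⁴⁺(aq) + 2 In(s) → 3 Sn²⁺(aq) + 2 In³⁺(aq), the reaction quotient is Q = ([Sn²⁺(aq)]^3·[In³⁺(aq)]^2) / [Sn⁴⁺(aq)]^3.
Substituting the known concentrations and solving, log [In³⁺(aq)] = −1.182 and [In³⁺(aq)] = 0.066 M.

0.066 M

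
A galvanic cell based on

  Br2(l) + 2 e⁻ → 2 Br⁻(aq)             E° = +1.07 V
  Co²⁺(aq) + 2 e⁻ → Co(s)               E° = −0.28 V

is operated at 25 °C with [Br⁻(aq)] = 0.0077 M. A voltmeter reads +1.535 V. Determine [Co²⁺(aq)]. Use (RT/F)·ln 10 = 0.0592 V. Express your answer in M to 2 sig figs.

The Br₂/Br⁻ couple has the larger reduction potential, so it is the cathode: E°cell = +1.07 − (−0.28) = +1.35 V and n = 2.
Rearranging E = E° − (0.0592/n)·log Q gives log Q = 2(+1.35 − (+1.535))/0.0592 = −6.250.
For Br2(l) + Co(s) → 2 Br⁻(aq) + Co²⁺(aq), the reaction quotient is Q = [Br⁻(aq)]^2·[Co²⁺(aq)].
Substituting the known concentrations and solving, log [Co²⁺(aq)] = −2.023 and [Co²⁺(aq)] = 0.0095 M.

0.0095 M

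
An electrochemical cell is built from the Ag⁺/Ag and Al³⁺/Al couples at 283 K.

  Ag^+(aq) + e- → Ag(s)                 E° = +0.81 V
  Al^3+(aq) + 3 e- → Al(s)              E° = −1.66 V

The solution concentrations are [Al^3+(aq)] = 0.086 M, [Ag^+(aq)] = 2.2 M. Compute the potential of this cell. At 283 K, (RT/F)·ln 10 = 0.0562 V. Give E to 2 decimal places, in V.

+2.51 V

Ag⁺/Ag is reduced (cathode, E° = +0.81 V) and Al³⁺/Al is oxidized (anode).
The standard potential is +0.81 − (−1.66) = +2.47 V and the balanced reaction transfers n = 3 electrons.
Balancing gives 3 Ag^+(aq) + Al(s) → 3 Ag(s) + Al^3+(aq); hence Q = [Al^3+(aq)] / [Ag^+(aq)]^3 = 0.00808 (log Q = −2.093).
E = E° − (0.0562/n)·log Q = +2.47 − (0.0562/3)(−2.093) = +2.51 V.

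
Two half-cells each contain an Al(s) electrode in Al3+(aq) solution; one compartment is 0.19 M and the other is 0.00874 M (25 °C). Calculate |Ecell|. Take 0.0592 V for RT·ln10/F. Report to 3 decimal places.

For a concentration cell E°cell = 0, since both electrodes use the same couple.
The compartment with the higher Al3+(aq) concentration (0.19 M) acts as the cathode; ions are reduced there and produced at the dilute (0.00874 M) anode.
With n = 3, Ecell = −(0.0592/3)·log([dilute]/[conc]) = −(0.0592/3)·log(0.00874/0.19) = +0.026 V.

0.026 V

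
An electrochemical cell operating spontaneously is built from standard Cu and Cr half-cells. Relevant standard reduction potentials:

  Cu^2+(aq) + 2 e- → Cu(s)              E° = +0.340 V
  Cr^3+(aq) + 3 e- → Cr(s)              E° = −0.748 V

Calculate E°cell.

+1.088 V

Of the two couples in this cell, the one with the more positive reduction potential is reduced at the cathode: here that is Cu²⁺/Cu (+0.340 V); Cr³⁺/Cr (−0.748 V) is the anode.
E°cell = E°(cathode) − E°(anode) = +0.340 − (−0.748) = +1.088 V.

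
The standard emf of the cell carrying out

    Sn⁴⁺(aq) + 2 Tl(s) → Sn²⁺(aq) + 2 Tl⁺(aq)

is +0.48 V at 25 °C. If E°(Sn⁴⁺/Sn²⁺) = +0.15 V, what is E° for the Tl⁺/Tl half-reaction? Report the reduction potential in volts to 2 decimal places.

−0.33 V

In the reaction as written the Sn⁴⁺/Sn²⁺ couple is reduced (cathode) and Tl⁺/Tl is oxidized (anode), so E°cell = E°(Sn⁴⁺/Sn²⁺) − E°(Tl⁺/Tl).
E°(Tl⁺/Tl) = E°(cathode) − E°cell = +0.15 − (+0.48) = −0.33 V.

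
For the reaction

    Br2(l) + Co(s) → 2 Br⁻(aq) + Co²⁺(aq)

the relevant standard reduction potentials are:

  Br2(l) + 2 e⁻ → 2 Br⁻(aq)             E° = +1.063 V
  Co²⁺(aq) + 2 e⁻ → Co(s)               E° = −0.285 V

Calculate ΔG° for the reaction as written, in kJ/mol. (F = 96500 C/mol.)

−260 kJ/mol

In the reaction as written Br2(l) is reduced, so the Br₂/Br⁻ couple is the cathode and Co²⁺/Co is the anode.
E°cell = +1.063 − (−0.285) = +1.348 V; balancing electrons gives n = 2.
ΔG° = −nFE°cell = −(2)(96500)(+1.348) J/mol = −260 kJ/mol.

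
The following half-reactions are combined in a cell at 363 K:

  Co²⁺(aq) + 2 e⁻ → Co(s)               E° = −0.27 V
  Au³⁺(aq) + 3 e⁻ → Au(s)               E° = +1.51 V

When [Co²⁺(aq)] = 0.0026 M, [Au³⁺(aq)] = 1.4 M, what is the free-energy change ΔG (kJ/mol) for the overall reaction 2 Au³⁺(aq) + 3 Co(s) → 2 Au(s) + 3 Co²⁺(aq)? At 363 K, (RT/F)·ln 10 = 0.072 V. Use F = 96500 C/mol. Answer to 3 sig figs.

The standard cell potential is +1.51 − (−0.27) = +1.78 V, with n = 6 electrons in the balanced equation.
Here Q = [Co²⁺(aq)]^3 / [Au³⁺(aq)]^2 = 8.97×10^−9 (log Q = −8.047), giving E = +1.78 − (0.072/6)·(−8.047) = +1.8766 V.
Finally ΔG = −nFE = −(6)(96500 C/mol)(+1.8766 V) = −1090 kJ/mol.

−1090 kJ/mol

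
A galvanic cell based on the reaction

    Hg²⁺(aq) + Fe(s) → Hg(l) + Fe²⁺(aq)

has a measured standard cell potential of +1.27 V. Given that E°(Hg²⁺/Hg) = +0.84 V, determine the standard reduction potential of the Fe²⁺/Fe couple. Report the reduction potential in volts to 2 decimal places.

−0.43 V

In the reaction as written the Hg²⁺/Hg couple is reduced (cathode) and Fe²⁺/Fe is oxidized (anode), so E°cell = E°(Hg²⁺/Hg) − E°(Fe²⁺/Fe).
E°(Fe²⁺/Fe) = E°(cathode) − E°cell = +0.84 − (+1.27) = −0.43 V.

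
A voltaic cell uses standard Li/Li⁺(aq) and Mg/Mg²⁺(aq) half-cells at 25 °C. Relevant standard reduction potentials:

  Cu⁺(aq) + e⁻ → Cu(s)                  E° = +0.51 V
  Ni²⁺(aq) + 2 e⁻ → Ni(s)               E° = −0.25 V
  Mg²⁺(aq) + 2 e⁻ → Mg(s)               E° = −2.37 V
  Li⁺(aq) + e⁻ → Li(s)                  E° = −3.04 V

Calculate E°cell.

+0.67 V

Of the two couples in this cell, the one with the more positive reduction potential is reduced at the cathode: here that is Mg²⁺/Mg (−2.37 V); Li⁺/Li (−3.04 V) is the anode.
E°cell = E°(cathode) − E°(anode) = −2.37 − (−3.04) = +0.67 V.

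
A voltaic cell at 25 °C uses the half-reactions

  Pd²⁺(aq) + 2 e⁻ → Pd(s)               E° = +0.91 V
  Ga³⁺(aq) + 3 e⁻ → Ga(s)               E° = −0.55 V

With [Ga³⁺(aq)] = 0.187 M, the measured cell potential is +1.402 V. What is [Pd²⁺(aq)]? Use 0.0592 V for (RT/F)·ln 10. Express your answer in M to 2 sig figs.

0.0036 M

With Pd²⁺/Pd at the cathode and Ga³⁺/Ga at the anode, E°cell = +0.91 − (−0.55) = +1.46 V (n = 6).
Since E = E° − (0.0592/n)·log Q, log Q = n(E° − E)/0.0592 = 5.878.
For 3 Pd²⁺(aq) + 2 Ga(s) → 3 Pd(s) + 2 Ga³⁺(aq), the reaction quotient is Q = [Ga³⁺(aq)]^2 / [Pd²⁺(aq)]^3.
Substituting the known concentrations and solving, log [Pd²⁺(aq)] = −2.445 and [Pd²⁺(aq)] = 0.0036 M.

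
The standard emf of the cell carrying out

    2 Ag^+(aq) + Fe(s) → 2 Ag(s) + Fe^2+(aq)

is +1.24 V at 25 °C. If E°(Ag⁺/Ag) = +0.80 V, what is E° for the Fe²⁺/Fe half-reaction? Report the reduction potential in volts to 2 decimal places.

In the reaction as written the Ag⁺/Ag couple is reduced (cathode) and Fe²⁺/Fe is oxidized (anode), so E°cell = E°(Ag⁺/Ag) − E°(Fe²⁺/Fe).
E°(Fe²⁺/Fe) = E°(cathode) − E°cell = +0.80 − (+1.24) = −0.44 V.

−0.44 V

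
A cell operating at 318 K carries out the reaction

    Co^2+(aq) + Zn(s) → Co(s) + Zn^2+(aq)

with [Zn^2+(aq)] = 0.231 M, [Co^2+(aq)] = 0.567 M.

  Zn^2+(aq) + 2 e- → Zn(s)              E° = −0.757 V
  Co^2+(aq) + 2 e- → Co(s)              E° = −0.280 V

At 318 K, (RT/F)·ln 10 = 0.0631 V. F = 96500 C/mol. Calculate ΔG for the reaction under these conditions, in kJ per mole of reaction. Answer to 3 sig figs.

−94.4 kJ/mol

The standard cell potential is −0.280 − (−0.757) = +0.477 V, with n = 2 electrons in the balanced equation.
Q = [Zn^2+(aq)] / [Co^2+(aq)] = 0.407, so log Q = −0.390 and E = +0.477 − (0.0631/2)(−0.390) = +0.4893 V.
Then ΔG = −nFE = −2 × 96500 × +0.4893 J/mol = −94.4 kJ/mol.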